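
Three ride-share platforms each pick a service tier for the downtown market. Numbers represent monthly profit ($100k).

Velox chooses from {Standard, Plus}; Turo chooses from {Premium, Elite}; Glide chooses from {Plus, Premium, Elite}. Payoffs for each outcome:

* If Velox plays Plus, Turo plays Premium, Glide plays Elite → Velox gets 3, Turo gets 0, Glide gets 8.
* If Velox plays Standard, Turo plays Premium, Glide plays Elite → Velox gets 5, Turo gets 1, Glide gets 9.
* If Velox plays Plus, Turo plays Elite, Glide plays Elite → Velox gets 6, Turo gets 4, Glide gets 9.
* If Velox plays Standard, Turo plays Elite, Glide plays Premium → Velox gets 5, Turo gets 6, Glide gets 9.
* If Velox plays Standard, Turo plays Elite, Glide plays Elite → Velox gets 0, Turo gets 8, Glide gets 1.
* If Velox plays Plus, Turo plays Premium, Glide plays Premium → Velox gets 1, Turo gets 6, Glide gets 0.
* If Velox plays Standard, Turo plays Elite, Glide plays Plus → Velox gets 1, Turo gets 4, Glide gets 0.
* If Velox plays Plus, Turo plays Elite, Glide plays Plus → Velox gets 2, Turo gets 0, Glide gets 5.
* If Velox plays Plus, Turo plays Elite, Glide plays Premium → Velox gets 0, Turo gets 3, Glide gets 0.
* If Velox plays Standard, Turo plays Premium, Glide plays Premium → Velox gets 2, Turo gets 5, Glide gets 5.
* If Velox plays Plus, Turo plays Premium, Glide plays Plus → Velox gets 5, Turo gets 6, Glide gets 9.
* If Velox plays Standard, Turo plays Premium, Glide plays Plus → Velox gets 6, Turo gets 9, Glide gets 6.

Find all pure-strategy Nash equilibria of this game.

Pure-strategy Nash equilibria: (Standard, Elite, Premium), (Plus, Elite, Elite)

Velox against (Premium, Plus): payoffs 6, 5 → best response Standard.
Velox against (Premium, Premium): payoffs 2, 1 → best response Standard.
Velox against (Premium, Elite): payoffs 5, 3 → best response Standard.
Velox against (Elite, Plus): payoffs 1, 2 → best response Plus.
Velox against (Elite, Premium): payoffs 5, 0 → best response Standard.
Velox against (Elite, Elite): payoffs 0, 6 → best response Plus.
Turo against (Standard, Plus): payoffs 9, 4 → best response Premium.
Turo against (Standard, Premium): payoffs 5, 6 → best response Elite.
Turo against (Standard, Elite): payoffs 1, 8 → best response Elite.
Turo against (Plus, Plus): payoffs 6, 0 → best response Premium.
Turo against (Plus, Premium): payoffs 6, 3 → best response Premium.
Turo against (Plus, Elite): payoffs 0, 4 → best response Elite.
Glide against (Standard, Premium): payoffs 6, 5, 9 → best response Elite.
Glide against (Standard, Elite): payoffs 0, 9, 1 → best response Premium.
Glide against (Plus, Premium): payoffs 9, 0, 8 → best response Plus.
Glide against (Plus, Elite): payoffs 5, 0, 9 → best response Elite.
Mutual best responses: (Standard, Elite, Premium); (Plus, Elite, Elite).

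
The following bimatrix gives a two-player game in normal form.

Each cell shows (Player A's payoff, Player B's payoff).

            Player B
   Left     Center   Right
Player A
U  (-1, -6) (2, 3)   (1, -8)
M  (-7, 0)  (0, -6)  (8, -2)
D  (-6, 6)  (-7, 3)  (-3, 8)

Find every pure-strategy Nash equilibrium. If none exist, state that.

Pure NE: (U, Center)

Player A against Left: payoffs -1, -7, -6 → best response U.
Player A against Center: payoffs 2, 0, -7 → best response U.
Player A against Right: payoffs 1, 8, -3 → best response M.
Player B against U: payoffs -6, 3, -8 → best response Center.
Player B against M: payoffs 0, -6, -2 → best response Left.
Player B against D: payoffs 6, 3, 8 → best response Right.
Mutual best responses: (U, Center).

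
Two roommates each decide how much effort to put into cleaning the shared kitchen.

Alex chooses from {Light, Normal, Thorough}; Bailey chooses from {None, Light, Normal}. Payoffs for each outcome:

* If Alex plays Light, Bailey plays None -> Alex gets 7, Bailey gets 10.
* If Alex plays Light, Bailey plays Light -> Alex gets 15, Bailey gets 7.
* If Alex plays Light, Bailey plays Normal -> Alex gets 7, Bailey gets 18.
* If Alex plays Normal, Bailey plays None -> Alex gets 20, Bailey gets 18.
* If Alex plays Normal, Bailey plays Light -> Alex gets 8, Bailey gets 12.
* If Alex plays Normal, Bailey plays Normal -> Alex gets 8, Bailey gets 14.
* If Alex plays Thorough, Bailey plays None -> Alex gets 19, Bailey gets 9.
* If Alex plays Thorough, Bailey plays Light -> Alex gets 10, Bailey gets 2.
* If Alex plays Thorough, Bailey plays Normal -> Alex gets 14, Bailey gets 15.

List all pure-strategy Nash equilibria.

The pure Nash equilibria are (Normal, None) and (Thorough, Normal).

Alex against None: payoffs 7, 20, 19 → best response Normal.
Alex against Light: payoffs 15, 8, 10 → best response Light.
Alex against Normal: payoffs 7, 8, 14 → best response Thorough.
Bailey against Light: payoffs 10, 7, 18 → best response Normal.
Bailey against Normal: payoffs 18, 12, 14 → best response None.
Bailey against Thorough: payoffs 9, 2, 15 → best response Normal.
Mutual best responses: (Normal, None); (Thorough, Normal).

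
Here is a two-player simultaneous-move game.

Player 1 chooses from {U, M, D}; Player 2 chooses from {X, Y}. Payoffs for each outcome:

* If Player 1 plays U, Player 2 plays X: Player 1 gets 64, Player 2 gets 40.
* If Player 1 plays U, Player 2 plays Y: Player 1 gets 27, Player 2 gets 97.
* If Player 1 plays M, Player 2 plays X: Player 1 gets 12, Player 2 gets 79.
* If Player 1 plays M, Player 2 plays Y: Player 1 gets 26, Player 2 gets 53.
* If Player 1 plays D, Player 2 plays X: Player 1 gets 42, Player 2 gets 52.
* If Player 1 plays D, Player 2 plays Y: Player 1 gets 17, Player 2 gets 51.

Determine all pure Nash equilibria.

(U, Y)

Player 1 against X: payoffs 64, 12, 42 → best response U.
Player 1 against Y: payoffs 27, 26, 17 → best response U.
Player 2 against U: payoffs 40, 97 → best response Y.
Player 2 against M: payoffs 79, 53 → best response X.
Player 2 against D: payoffs 52, 51 → best response X.
Mutual best responses: (U, Y).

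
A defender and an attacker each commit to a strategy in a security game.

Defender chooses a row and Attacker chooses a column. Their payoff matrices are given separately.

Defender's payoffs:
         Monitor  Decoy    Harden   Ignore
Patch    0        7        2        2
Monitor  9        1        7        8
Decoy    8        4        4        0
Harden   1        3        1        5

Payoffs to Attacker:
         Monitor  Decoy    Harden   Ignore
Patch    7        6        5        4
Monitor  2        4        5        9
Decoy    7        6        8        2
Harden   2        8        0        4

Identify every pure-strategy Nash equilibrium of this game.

Pure NE: (Monitor, Ignore)

(Patch, Monitor): Defender can switch to Monitor (0 → 9). Not NE.
(Patch, Decoy): Attacker can switch to Monitor (6 → 7). Not NE.
(Patch, Harden): Defender can switch to Monitor (2 → 7). Not NE.
(Patch, Ignore): Defender can switch to Monitor (2 → 8). Not NE.
(Monitor, Monitor): Attacker can switch to Decoy (2 → 4). Not NE.
(Monitor, Decoy): Defender can switch to Patch (1 → 7). Not NE.
(Monitor, Harden): Attacker can switch to Ignore (5 → 9). Not NE.
(Monitor, Ignore): Defender gets 8, best alternative 5; Attacker gets 9, best alternative 5. No profitable deviation — NE.
(Decoy, Monitor): Defender can switch to Monitor (8 → 9). Not NE.
(Decoy, Decoy): Defender can switch to Patch (4 → 7). Not NE.
(Decoy, Harden): Defender can switch to Monitor (4 → 7). Not NE.
(The remaining 5 profiles each have a profitable deviation by the same check.)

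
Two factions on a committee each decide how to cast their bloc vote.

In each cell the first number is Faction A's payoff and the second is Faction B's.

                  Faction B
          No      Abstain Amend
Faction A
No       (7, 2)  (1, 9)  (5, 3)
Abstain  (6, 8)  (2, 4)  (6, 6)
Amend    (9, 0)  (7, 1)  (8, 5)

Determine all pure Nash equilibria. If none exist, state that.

(No, No): Faction A can switch to Amend (7 → 9). Not NE.
(No, Abstain): Faction A can switch to Abstain (1 → 2). Not NE.
(No, Amend): Faction A can switch to Abstain (5 → 6). Not NE.
(Abstain, No): Faction A can switch to No (6 → 7). Not NE.
(Abstain, Abstain): Faction A can switch to Amend (2 → 7). Not NE.
(Abstain, Amend): Faction A can switch to Amend (6 → 8). Not NE.
(Amend, Amend): Faction A gets 8, best alternative 6; Faction B gets 5, best alternative 1. No profitable deviation — NE.
(The remaining 2 profiles each have a profitable deviation by the same check.)

(Amend, Amend)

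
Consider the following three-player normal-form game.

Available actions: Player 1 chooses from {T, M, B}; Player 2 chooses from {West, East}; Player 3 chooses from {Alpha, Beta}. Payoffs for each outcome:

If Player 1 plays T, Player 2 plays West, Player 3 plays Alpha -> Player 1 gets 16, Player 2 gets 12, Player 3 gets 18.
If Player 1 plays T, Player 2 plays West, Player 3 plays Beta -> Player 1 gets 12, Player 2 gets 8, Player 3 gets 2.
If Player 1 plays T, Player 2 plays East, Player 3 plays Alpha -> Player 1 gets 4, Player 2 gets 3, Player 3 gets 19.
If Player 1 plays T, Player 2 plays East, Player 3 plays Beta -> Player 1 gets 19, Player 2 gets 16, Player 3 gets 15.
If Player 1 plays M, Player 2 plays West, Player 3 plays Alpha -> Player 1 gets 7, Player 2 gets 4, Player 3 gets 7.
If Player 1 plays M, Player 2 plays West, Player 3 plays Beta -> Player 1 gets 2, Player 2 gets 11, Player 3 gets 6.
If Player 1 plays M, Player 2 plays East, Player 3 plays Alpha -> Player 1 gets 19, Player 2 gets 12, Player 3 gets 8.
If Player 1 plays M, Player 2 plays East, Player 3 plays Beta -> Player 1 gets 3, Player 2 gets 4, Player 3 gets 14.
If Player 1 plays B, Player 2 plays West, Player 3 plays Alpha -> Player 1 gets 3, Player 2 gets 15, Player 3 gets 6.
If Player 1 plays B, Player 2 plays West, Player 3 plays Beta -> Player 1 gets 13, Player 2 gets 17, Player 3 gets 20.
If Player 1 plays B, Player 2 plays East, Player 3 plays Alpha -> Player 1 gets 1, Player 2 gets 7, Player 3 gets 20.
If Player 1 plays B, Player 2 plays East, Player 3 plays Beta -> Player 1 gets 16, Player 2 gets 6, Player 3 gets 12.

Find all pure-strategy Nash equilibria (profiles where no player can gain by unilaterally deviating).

Player 1 against (West, Alpha): payoffs 16, 7, 3 → best response T.
Player 1 against (West, Beta): payoffs 12, 2, 13 → best response B.
Player 1 against (East, Alpha): payoffs 4, 19, 1 → best response M.
Player 1 against (East, Beta): payoffs 19, 3, 16 → best response T.
Player 2 against (T, Alpha): payoffs 12, 3 → best response West.
Player 2 against (T, Beta): payoffs 8, 16 → best response East.
Player 2 against (M, Alpha): payoffs 4, 12 → best response East.
Player 2 against (M, Beta): payoffs 11, 4 → best response West.
Player 2 against (B, Alpha): payoffs 15, 7 → best response West.
Player 2 against (B, Beta): payoffs 17, 6 → best response West.
Player 3 against (T, West): payoffs 18, 2 → best response Alpha.
Player 3 against (T, East): payoffs 19, 15 → best response Alpha.
Player 3 against (M, West): payoffs 7, 6 → best response Alpha.
Player 3 against (M, East): payoffs 8, 14 → best response Beta.
Player 3 against (B, West): payoffs 6, 20 → best response Beta.
Player 3 against (B, East): payoffs 20, 12 → best response Alpha.
Mutual best responses: (T, West, Alpha); (B, West, Beta).

Pure-strategy Nash equilibria: (T, West, Alpha) and (B, West, Beta)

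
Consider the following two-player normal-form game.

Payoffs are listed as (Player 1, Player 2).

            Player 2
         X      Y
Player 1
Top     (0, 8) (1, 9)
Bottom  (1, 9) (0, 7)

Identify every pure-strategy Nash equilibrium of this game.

The pure Nash equilibria are (Top, Y); (Bottom, X).

For each strategy profile, look for a profitable unilateral deviation.
(Top, X): Player 1 can switch to Bottom (0 → 1). Not NE.
(Top, Y): Player 1 gets 1, best alternative 0; Player 2 gets 9, best alternative 8. No profitable deviation — NE.
(Bottom, X): Player 1 gets 1, best alternative 0; Player 2 gets 9, best alternative 7. No profitable deviation — NE.
(Bottom, Y): Player 1 can switch to Top (0 → 1). Not NE.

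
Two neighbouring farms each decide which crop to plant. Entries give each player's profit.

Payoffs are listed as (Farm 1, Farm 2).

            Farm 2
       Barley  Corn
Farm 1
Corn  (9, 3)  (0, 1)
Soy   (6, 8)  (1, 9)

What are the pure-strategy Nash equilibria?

The pure Nash equilibria are (Corn, Barley); (Soy, Corn).

Farm 1 against Barley: payoffs 9, 6 → best response Corn.
Farm 1 against Corn: payoffs 0, 1 → best response Soy.
Farm 2 against Corn: payoffs 3, 1 → best response Barley.
Farm 2 against Soy: payoffs 8, 9 → best response Corn.
Mutual best responses: (Corn, Barley); (Soy, Corn).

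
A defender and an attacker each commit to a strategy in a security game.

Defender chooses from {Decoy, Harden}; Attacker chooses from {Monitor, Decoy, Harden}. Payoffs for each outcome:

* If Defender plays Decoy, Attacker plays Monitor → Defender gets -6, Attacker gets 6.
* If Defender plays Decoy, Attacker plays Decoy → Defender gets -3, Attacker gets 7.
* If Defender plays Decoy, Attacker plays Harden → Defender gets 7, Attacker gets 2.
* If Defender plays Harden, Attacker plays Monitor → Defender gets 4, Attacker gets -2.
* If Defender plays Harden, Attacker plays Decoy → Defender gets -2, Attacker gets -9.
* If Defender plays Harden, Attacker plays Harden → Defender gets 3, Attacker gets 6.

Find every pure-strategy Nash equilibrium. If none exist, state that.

Defender against Monitor: payoffs -6, 4 → best response Harden.
Defender against Decoy: payoffs -3, -2 → best response Harden.
Defender against Harden: payoffs 7, 3 → best response Decoy.
Attacker against Decoy: payoffs 6, 7, 2 → best response Decoy.
Attacker against Harden: payoffs -2, -9, 6 → best response Harden.
No profile is a mutual best response for all players.

none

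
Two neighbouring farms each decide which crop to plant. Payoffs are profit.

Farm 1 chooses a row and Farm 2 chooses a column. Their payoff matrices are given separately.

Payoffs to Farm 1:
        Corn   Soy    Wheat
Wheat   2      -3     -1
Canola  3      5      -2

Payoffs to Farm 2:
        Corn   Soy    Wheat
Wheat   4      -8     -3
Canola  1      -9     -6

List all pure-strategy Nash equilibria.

For each strategy profile, look for a profitable unilateral deviation.
(Wheat, Corn): Farm 1 can switch to Canola (2 → 3). Not NE.
(Wheat, Soy): Farm 1 can switch to Canola (-3 → 5). Not NE.
(Wheat, Wheat): Farm 2 can switch to Corn (-3 → 4). Not NE.
(Canola, Corn): Farm 1 gets 3, best alternative 2; Farm 2 gets 1, best alternative -6. No profitable deviation — NE.
(Canola, Soy): Farm 2 can switch to Corn (-9 → 1). Not NE.
(Canola, Wheat): Farm 1 can switch to Wheat (-2 → -1). Not NE.

The unique pure-strategy Nash equilibrium is (Canola, Corn).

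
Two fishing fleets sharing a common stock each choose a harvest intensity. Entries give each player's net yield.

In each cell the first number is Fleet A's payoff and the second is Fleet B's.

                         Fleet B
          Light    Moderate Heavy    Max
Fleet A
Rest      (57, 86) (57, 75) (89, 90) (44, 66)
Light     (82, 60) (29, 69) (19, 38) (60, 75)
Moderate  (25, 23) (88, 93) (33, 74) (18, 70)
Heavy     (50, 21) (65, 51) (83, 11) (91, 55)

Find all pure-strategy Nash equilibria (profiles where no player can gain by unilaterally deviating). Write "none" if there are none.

(Rest, Light): Fleet A can switch to Light (57 → 82). Not NE.
(Rest, Moderate): Fleet A can switch to Moderate (57 → 88). Not NE.
(Rest, Heavy): Fleet A gets 89, best alternative 83; Fleet B gets 90, best alternative 86. No profitable deviation — NE.
(Rest, Max): Fleet A can switch to Light (44 → 60). Not NE.
(Light, Light): Fleet B can switch to Moderate (60 → 69). Not NE.
(Light, Moderate): Fleet A can switch to Rest (29 → 57). Not NE.
(Light, Heavy): Fleet A can switch to Rest (19 → 89). Not NE.
(Light, Max): Fleet A can switch to Heavy (60 → 91). Not NE.
(Moderate, Light): Fleet A can switch to Rest (25 → 57). Not NE.
(Moderate, Moderate): Fleet A gets 88, best alternative 65; Fleet B gets 93, best alternative 74. No profitable deviation — NE.
(Heavy, Max): Fleet A gets 91, best alternative 60; Fleet B gets 55, best alternative 51. No profitable deviation — NE.
(The remaining 5 profiles each have a profitable deviation by the same check.)

The pure Nash equilibria are (Rest, Heavy) and (Moderate, Moderate) and (Heavy, Max).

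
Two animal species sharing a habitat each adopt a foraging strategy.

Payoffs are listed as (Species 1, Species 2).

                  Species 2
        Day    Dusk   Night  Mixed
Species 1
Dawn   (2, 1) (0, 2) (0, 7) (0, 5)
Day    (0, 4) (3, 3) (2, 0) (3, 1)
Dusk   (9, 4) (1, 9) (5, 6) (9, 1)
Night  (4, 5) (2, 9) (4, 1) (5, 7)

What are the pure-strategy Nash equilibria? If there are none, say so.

(Dawn, Day): Species 1 can switch to Dusk (2 → 9). Not NE.
(Dawn, Dusk): Species 1 can switch to Day (0 → 3). Not NE.
(Dawn, Night): Species 1 can switch to Day (0 → 2). Not NE.
(Dawn, Mixed): Species 1 can switch to Day (0 → 3). Not NE.
(Day, Day): Species 1 can switch to Dawn (0 → 2). Not NE.
(Day, Dusk): Species 2 can switch to Day (3 → 4). Not NE.
(Day, Night): Species 1 can switch to Dusk (2 → 5). Not NE.
(Day, Mixed): Species 1 can switch to Dusk (3 → 9). Not NE.
(Dusk, Day): Species 2 can switch to Dusk (4 → 9). Not NE.
(Dusk, Dusk): Species 1 can switch to Day (1 → 3). Not NE.
(The remaining 6 profiles each have a profitable deviation by the same check.)

No pure-strategy Nash equilibrium.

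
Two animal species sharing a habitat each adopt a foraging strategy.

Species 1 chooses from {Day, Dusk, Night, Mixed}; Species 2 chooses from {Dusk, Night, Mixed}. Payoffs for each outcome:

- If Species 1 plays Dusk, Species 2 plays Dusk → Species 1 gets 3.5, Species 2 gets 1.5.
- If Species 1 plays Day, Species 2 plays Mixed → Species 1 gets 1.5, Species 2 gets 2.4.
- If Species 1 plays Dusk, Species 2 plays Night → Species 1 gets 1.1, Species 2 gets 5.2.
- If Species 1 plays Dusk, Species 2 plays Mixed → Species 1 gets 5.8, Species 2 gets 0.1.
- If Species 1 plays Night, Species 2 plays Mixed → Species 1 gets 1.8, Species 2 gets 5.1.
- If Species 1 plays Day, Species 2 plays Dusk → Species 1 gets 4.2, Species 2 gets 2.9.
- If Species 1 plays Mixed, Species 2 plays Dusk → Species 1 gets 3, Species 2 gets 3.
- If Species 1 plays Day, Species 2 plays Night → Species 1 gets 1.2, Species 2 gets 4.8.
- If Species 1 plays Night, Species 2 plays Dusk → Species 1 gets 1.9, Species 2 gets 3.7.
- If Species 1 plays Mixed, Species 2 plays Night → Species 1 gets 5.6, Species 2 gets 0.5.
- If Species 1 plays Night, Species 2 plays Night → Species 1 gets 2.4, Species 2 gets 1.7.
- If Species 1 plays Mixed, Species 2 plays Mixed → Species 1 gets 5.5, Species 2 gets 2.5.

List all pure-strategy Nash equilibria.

Mark each player's best response to every combination of opponents' strategies; a profile where every player is best-responding is a pure Nash equilibrium.
Species 1 against Dusk: payoffs 4.2, 3.5, 1.9, 3 → best response Day.
Species 1 against Night: payoffs 1.2, 1.1, 2.4, 5.6 → best response Mixed.
Species 1 against Mixed: payoffs 1.5, 5.8, 1.8, 5.5 → best response Dusk.
Species 2 against Day: payoffs 2.9, 4.8, 2.4 → best response Night.
Species 2 against Dusk: payoffs 1.5, 5.2, 0.1 → best response Night.
Species 2 against Night: payoffs 3.7, 1.7, 5.1 → best response Mixed.
Species 2 against Mixed: payoffs 3, 0.5, 2.5 → best response Dusk.
No profile is a mutual best response for all players.

This game has no pure Nash equilibrium.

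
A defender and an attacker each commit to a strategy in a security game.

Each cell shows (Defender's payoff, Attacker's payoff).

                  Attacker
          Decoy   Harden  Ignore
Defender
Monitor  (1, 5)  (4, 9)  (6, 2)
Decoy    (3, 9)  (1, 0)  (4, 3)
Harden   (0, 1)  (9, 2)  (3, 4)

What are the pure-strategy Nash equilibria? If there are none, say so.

(Decoy, Decoy)

Mark each player's best response to every combination of opponents' strategies; a profile where every player is best-responding is a pure Nash equilibrium.
Defender against Decoy: payoffs 1, 3, 0 → best response Decoy.
Defender against Harden: payoffs 4, 1, 9 → best response Harden.
Defender against Ignore: payoffs 6, 4, 3 → best response Monitor.
Attacker against Monitor: payoffs 5, 9, 2 → best response Harden.
Attacker against Decoy: payoffs 9, 0, 3 → best response Decoy.
Attacker against Harden: payoffs 1, 2, 4 → best response Ignore.
Mutual best responses: (Decoy, Decoy).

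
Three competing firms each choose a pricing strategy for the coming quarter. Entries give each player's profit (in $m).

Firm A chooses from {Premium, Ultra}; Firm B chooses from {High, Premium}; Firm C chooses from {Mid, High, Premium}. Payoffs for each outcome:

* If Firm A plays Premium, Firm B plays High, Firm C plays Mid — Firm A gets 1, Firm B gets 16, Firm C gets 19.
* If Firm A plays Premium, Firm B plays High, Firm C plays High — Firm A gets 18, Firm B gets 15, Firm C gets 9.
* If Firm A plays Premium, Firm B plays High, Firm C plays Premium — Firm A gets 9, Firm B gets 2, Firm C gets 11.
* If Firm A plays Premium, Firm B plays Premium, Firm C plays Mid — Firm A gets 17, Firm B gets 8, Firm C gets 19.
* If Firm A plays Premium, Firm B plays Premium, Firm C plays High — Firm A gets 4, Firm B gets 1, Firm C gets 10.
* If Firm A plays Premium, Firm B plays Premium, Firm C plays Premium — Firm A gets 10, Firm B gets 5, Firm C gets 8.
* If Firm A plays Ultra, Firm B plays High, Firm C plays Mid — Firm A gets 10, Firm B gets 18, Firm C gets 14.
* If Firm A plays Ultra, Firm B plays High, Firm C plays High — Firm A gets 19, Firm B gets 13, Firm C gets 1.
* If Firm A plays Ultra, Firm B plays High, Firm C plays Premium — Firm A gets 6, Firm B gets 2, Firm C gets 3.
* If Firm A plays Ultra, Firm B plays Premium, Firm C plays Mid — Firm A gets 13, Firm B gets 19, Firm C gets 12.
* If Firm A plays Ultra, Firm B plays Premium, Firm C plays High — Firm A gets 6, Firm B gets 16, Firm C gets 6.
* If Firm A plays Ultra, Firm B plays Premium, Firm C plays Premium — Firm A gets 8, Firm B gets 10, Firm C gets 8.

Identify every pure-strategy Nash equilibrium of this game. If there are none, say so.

none

For each player, find the best response to each opponent profile; mutual best responses are the pure NE.
Firm A against (High, Mid): payoffs 1, 10 → best response Ultra.
Firm A against (High, High): payoffs 18, 19 → best response Ultra.
Firm A against (High, Premium): payoffs 9, 6 → best response Premium.
Firm A against (Premium, Mid): payoffs 17, 13 → best response Premium.
Firm A against (Premium, High): payoffs 4, 6 → best response Ultra.
Firm A against (Premium, Premium): payoffs 10, 8 → best response Premium.
Firm B against (Premium, Mid): payoffs 16, 8 → best response High.
Firm B against (Premium, High): payoffs 15, 1 → best response High.
Firm B against (Premium, Premium): payoffs 2, 5 → best response Premium.
Firm B against (Ultra, Mid): payoffs 18, 19 → best response Premium.
Firm B against (Ultra, High): payoffs 13, 16 → best response Premium.
Firm B against (Ultra, Premium): payoffs 2, 10 → best response Premium.
Firm C against (Premium, High): payoffs 19, 9, 11 → best response Mid.
Firm C against (Premium, Premium): payoffs 19, 10, 8 → best response Mid.
Firm C against (Ultra, High): payoffs 14, 1, 3 → best response Mid.
Firm C against (Ultra, Premium): payoffs 12, 6, 8 → best response Mid.
No profile is a mutual best response for all players.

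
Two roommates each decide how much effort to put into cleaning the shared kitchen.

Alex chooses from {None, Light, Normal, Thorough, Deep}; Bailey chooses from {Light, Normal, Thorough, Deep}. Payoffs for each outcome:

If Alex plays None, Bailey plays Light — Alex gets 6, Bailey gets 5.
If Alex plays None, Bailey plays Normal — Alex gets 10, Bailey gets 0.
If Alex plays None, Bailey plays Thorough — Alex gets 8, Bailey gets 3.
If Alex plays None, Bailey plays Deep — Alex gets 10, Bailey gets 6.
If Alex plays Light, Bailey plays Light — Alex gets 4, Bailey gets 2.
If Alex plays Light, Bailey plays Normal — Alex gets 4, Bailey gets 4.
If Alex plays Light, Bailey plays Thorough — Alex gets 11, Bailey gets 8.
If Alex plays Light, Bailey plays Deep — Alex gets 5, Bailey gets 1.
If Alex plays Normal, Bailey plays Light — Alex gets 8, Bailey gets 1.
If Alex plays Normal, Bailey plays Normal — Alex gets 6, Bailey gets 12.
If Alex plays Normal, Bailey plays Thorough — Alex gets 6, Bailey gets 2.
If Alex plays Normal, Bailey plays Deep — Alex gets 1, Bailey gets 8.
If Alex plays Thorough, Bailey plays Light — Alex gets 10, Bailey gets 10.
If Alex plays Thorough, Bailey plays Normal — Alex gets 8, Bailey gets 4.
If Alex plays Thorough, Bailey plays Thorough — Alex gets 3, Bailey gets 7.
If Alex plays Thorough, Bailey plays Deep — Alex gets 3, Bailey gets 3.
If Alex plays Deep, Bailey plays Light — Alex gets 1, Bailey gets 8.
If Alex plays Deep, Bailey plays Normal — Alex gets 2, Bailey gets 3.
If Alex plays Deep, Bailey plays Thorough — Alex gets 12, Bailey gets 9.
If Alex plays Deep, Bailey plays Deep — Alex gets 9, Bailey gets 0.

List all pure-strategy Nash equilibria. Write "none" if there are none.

Alex against Light: payoffs 6, 4, 8, 10, 1 → best response Thorough.
Alex against Normal: payoffs 10, 4, 6, 8, 2 → best response None.
Alex against Thorough: payoffs 8, 11, 6, 3, 12 → best response Deep.
Alex against Deep: payoffs 10, 5, 1, 3, 9 → best response None.
Bailey against None: payoffs 5, 0, 3, 6 → best response Deep.
Bailey against Light: payoffs 2, 4, 8, 1 → best response Thorough.
Bailey against Normal: payoffs 1, 12, 2, 8 → best response Normal.
Bailey against Thorough: payoffs 10, 4, 7, 3 → best response Light.
Bailey against Deep: payoffs 8, 3, 9, 0 → best response Thorough.
Mutual best responses: (None, Deep); (Thorough, Light); (Deep, Thorough).

The pure Nash equilibria are (None, Deep), (Thorough, Light), (Deep, Thorough).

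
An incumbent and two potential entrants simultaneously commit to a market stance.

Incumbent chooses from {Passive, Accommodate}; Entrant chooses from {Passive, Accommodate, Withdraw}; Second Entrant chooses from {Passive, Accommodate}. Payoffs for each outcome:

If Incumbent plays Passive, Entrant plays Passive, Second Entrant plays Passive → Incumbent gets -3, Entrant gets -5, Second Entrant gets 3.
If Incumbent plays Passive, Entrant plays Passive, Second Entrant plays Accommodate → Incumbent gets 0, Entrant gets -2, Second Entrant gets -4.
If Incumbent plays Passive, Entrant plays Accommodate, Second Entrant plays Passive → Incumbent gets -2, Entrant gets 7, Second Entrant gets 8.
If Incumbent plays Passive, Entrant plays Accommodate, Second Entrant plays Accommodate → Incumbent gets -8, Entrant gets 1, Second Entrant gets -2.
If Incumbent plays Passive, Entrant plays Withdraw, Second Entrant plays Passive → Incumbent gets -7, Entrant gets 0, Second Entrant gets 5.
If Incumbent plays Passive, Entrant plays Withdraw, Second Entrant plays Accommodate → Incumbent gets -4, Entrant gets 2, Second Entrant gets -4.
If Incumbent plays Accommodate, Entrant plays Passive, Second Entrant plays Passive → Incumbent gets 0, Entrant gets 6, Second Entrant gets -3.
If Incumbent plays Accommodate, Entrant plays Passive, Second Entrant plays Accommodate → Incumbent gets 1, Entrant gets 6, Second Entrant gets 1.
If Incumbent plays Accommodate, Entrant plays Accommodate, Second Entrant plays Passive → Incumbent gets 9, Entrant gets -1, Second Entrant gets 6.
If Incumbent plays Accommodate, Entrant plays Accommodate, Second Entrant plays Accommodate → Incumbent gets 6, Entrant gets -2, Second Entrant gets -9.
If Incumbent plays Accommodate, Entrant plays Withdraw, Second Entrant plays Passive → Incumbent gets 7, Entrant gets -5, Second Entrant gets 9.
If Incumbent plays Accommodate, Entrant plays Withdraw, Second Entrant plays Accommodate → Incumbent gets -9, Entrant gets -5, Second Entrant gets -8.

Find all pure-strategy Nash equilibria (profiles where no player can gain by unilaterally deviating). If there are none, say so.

The unique pure-strategy Nash equilibrium is (Accommodate, Passive, Accommodate).

Incumbent against (Passive, Passive): payoffs -3, 0 → best response Accommodate.
Incumbent against (Passive, Accommodate): payoffs 0, 1 → best response Accommodate.
Incumbent against (Accommodate, Passive): payoffs -2, 9 → best response Accommodate.
Incumbent against (Accommodate, Accommodate): payoffs -8, 6 → best response Accommodate.
Incumbent against (Withdraw, Passive): payoffs -7, 7 → best response Accommodate.
Incumbent against (Withdraw, Accommodate): payoffs -4, -9 → best response Passive.
Entrant against (Passive, Passive): payoffs -5, 7, 0 → best response Accommodate.
Entrant against (Passive, Accommodate): payoffs -2, 1, 2 → best response Withdraw.
Entrant against (Accommodate, Passive): payoffs 6, -1, -5 → best response Passive.
Entrant against (Accommodate, Accommodate): payoffs 6, -2, -5 → best response Passive.
Second Entrant against (Passive, Passive): payoffs 3, -4 → best response Passive.
Second Entrant against (Passive, Accommodate): payoffs 8, -2 → best response Passive.
Second Entrant against (Passive, Withdraw): payoffs 5, -4 → best response Passive.
Second Entrant against (Accommodate, Passive): payoffs -3, 1 → best response Accommodate.
Second Entrant against (Accommodate, Accommodate): payoffs 6, -9 → best response Passive.
Second Entrant against (Accommodate, Withdraw): payoffs 9, -8 → best response Passive.
Mutual best responses: (Accommodate, Passive, Accommodate).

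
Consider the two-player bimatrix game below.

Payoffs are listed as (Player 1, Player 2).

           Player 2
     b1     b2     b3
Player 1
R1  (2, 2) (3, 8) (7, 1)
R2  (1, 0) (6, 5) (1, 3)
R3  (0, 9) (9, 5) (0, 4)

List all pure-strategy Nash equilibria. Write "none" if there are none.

Check each profile: it is a Nash equilibrium iff no player can strictly gain by switching unilaterally.
(R1, b1): Player 2 can switch to b2 (2 → 8). Not NE.
(R1, b2): Player 1 can switch to R2 (3 → 6). Not NE.
(R1, b3): Player 2 can switch to b1 (1 → 2). Not NE.
(R2, b1): Player 1 can switch to R1 (1 → 2). Not NE.
(R2, b2): Player 1 can switch to R3 (6 → 9). Not NE.
(R2, b3): Player 1 can switch to R1 (1 → 7). Not NE.
(R3, b1): Player 1 can switch to R1 (0 → 2). Not NE.
(R3, b2): Player 2 can switch to b1 (5 → 9). Not NE.
(The remaining 1 profile has a profitable deviation by the same check.)

none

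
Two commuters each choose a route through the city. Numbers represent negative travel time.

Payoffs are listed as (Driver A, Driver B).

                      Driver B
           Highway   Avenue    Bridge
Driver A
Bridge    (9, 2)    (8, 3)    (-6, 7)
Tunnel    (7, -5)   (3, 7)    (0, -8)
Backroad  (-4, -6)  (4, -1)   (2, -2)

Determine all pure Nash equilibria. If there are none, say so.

This game has no pure Nash equilibrium.

(Bridge, Highway): Driver B can switch to Avenue (2 → 3). Not NE.
(Bridge, Avenue): Driver B can switch to Bridge (3 → 7). Not NE.
(Bridge, Bridge): Driver A can switch to Tunnel (-6 → 0). Not NE.
(Tunnel, Highway): Driver A can switch to Bridge (7 → 9). Not NE.
(Tunnel, Avenue): Driver A can switch to Bridge (3 → 8). Not NE.
(Tunnel, Bridge): Driver A can switch to Backroad (0 → 2). Not NE.
(Backroad, Highway): Driver A can switch to Bridge (-4 → 9). Not NE.
(Backroad, Avenue): Driver A can switch to Bridge (4 → 8). Not NE.
(Backroad, Bridge): Driver B can switch to Avenue (-2 → -1). Not NE.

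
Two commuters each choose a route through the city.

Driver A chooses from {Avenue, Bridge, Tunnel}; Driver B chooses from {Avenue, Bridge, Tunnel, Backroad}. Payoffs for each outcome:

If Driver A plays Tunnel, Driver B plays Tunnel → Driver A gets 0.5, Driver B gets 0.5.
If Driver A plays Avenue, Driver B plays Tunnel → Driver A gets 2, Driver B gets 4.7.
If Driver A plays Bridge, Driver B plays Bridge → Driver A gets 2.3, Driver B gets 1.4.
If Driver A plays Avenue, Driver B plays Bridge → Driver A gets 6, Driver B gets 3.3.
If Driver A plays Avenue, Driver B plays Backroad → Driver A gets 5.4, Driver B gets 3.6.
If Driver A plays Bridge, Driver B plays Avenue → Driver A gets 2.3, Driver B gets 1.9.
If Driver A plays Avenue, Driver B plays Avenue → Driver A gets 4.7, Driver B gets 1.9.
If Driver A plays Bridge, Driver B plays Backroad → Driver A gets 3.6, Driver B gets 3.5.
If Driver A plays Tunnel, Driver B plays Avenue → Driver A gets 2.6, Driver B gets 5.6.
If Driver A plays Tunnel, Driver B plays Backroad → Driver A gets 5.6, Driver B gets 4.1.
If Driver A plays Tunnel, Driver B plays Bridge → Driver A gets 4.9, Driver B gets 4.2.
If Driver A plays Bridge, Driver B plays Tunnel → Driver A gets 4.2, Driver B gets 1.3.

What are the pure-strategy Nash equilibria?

none

(Avenue, Avenue): Driver B can switch to Bridge (1.9 → 3.3). Not NE.
(Avenue, Bridge): Driver B can switch to Tunnel (3.3 → 4.7). Not NE.
(Avenue, Tunnel): Driver A can switch to Bridge (2 → 4.2). Not NE.
(Avenue, Backroad): Driver A can switch to Tunnel (5.4 → 5.6). Not NE.
(Bridge, Avenue): Driver A can switch to Avenue (2.3 → 4.7). Not NE.
(Bridge, Bridge): Driver A can switch to Avenue (2.3 → 6). Not NE.
(Bridge, Tunnel): Driver B can switch to Avenue (1.3 → 1.9). Not NE.
(Bridge, Backroad): Driver A can switch to Avenue (3.6 → 5.4). Not NE.
(The remaining 4 profiles each have a profitable deviation by the same check.)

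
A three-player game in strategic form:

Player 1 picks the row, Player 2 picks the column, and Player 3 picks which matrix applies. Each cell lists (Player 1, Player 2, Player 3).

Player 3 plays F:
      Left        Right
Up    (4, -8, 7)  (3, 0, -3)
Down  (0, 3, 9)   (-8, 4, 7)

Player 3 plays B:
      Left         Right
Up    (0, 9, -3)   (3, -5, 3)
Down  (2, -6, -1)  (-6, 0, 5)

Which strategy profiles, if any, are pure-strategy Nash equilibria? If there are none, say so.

This game has no pure Nash equilibrium.

Player 1 against (Left, F): payoffs 4, 0 → best response Up.
Player 1 against (Left, B): payoffs 0, 2 → best response Down.
Player 1 against (Right, F): payoffs 3, -8 → best response Up.
Player 1 against (Right, B): payoffs 3, -6 → best response Up.
Player 2 against (Up, F): payoffs -8, 0 → best response Right.
Player 2 against (Up, B): payoffs 9, -5 → best response Left.
Player 2 against (Down, F): payoffs 3, 4 → best response Right.
Player 2 against (Down, B): payoffs -6, 0 → best response Right.
Player 3 against (Up, Left): payoffs 7, -3 → best response F.
Player 3 against (Up, Right): payoffs -3, 3 → best response B.
Player 3 against (Down, Left): payoffs 9, -1 → best response F.
Player 3 against (Down, Right): payoffs 7, 5 → best response F.
No profile is a mutual best response for all players.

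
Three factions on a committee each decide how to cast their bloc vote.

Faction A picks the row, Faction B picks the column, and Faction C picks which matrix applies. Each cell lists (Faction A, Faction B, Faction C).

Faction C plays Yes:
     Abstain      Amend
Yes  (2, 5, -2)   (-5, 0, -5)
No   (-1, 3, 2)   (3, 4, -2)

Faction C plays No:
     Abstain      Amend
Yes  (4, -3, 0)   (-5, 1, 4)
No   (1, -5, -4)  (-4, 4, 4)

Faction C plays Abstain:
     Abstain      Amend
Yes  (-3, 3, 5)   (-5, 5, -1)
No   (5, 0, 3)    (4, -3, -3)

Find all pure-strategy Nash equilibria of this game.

(No, Abstain, Abstain), (No, Amend, No)

Faction A against (Abstain, Yes): payoffs 2, -1 → best response Yes.
Faction A against (Abstain, No): payoffs 4, 1 → best response Yes.
Faction A against (Abstain, Abstain): payoffs -3, 5 → best response No.
Faction A against (Amend, Yes): payoffs -5, 3 → best response No.
Faction A against (Amend, No): payoffs -5, -4 → best response No.
Faction A against (Amend, Abstain): payoffs -5, 4 → best response No.
Faction B against (Yes, Yes): payoffs 5, 0 → best response Abstain.
Faction B against (Yes, No): payoffs -3, 1 → best response Amend.
Faction B against (Yes, Abstain): payoffs 3, 5 → best response Amend.
Faction B against (No, Yes): payoffs 3, 4 → best response Amend.
Faction B against (No, No): payoffs -5, 4 → best response Amend.
Faction B against (No, Abstain): payoffs 0, -3 → best response Abstain.
Faction C against (Yes, Abstain): payoffs -2, 0, 5 → best response Abstain.
Faction C against (Yes, Amend): payoffs -5, 4, -1 → best response No.
Faction C against (No, Abstain): payoffs 2, -4, 3 → best response Abstain.
Faction C against (No, Amend): payoffs -2, 4, -3 → best response No.
Mutual best responses: (No, Abstain, Abstain); (No, Amend, No).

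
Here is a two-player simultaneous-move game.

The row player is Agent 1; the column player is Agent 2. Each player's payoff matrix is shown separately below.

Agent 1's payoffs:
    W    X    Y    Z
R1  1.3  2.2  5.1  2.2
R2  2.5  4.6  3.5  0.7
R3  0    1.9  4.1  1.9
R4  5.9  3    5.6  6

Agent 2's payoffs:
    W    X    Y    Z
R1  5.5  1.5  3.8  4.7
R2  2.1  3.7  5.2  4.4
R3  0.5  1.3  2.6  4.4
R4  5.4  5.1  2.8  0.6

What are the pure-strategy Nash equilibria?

Pure NE: (R4, W)

(R1, W): Agent 1 can switch to R2 (1.3 → 2.5). Not NE.
(R1, X): Agent 1 can switch to R2 (2.2 → 4.6). Not NE.
(R1, Y): Agent 1 can switch to R4 (5.1 → 5.6). Not NE.
(R1, Z): Agent 1 can switch to R4 (2.2 → 6). Not NE.
(R2, W): Agent 1 can switch to R4 (2.5 → 5.9). Not NE.
(R2, X): Agent 2 can switch to Y (3.7 → 5.2). Not NE.
(R2, Y): Agent 1 can switch to R1 (3.5 → 5.1). Not NE.
(R2, Z): Agent 1 can switch to R1 (0.7 → 2.2). Not NE.
(R4, W): Agent 1 gets 5.9, best alternative 2.5; Agent 2 gets 5.4, best alternative 5.1. No profitable deviation — NE.
(The remaining 7 profiles each have a profitable deviation by the same check.)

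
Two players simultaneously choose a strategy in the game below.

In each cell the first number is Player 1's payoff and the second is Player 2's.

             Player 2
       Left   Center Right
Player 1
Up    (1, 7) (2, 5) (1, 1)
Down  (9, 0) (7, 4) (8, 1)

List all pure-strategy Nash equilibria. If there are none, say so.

(Up, Left): Player 1 can switch to Down (1 → 9). Not NE.
(Up, Center): Player 1 can switch to Down (2 → 7). Not NE.
(Up, Right): Player 1 can switch to Down (1 → 8). Not NE.
(Down, Left): Player 2 can switch to Center (0 → 4). Not NE.
(Down, Center): Player 1 gets 7, best alternative 2; Player 2 gets 4, best alternative 1. No profitable deviation — NE.
(Down, Right): Player 2 can switch to Center (1 → 4). Not NE.

The unique pure-strategy Nash equilibrium is (Down, Center).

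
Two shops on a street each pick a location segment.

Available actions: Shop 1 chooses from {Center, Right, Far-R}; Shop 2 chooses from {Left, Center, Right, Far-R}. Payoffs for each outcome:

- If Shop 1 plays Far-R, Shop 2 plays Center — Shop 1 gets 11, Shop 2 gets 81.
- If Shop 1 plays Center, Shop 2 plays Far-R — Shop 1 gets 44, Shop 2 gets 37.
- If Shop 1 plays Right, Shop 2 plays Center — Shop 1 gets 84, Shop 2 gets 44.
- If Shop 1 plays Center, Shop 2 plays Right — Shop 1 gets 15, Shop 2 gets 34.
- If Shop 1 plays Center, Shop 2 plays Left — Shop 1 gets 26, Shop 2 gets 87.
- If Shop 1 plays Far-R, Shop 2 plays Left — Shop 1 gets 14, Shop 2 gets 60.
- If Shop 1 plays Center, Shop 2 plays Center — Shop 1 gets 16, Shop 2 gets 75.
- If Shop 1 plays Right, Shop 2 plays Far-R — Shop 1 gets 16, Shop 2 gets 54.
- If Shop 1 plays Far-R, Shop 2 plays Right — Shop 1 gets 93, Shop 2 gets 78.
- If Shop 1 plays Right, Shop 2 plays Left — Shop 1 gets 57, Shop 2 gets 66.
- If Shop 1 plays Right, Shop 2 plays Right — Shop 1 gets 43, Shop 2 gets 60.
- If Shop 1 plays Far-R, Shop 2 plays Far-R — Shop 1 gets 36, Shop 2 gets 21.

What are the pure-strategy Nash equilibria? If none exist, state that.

Shop 1 against Left: payoffs 26, 57, 14 → best response Right.
Shop 1 against Center: payoffs 16, 84, 11 → best response Right.
Shop 1 against Right: payoffs 15, 43, 93 → best response Far-R.
Shop 1 against Far-R: payoffs 44, 16, 36 → best response Center.
Shop 2 against Center: payoffs 87, 75, 34, 37 → best response Left.
Shop 2 against Right: payoffs 66, 44, 60, 54 → best response Left.
Shop 2 against Far-R: payoffs 60, 81, 78, 21 → best response Center.
Mutual best responses: (Right, Left).

Pure NE: (Right, Left)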